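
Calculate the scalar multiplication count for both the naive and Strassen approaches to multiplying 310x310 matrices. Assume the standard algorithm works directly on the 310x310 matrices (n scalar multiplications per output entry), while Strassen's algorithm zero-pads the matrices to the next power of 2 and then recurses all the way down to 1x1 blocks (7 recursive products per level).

Matrix multiplication for 310x310 matrices:

Strassen's algorithm requires power-of-2 dimensions. Pad 310x310 to 512x512 (next power of 2).

Standard algorithm: 310^3 = 29791000 multiplications
Strassen's algorithm: 7^(log2(512)) = 7^9 = 40353607 multiplications
Difference: 29791000 - 40353607 = -10562607 (Strassen uses MORE here due to padding overhead — for small or just-over-power-of-2 n, padding can outweigh the per-level savings)

Standard: 29791000 multiplications (310^3). Strassen: 40353607 multiplications (7^9, after padding to 512x512). Strassen reduces 8 recursive multiplications to 7 at each level.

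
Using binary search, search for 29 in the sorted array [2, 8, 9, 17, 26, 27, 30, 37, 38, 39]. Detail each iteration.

Binary search for 29 in [2, 8, 9, 17, 26, 27, 30, 37, 38, 39]:

lo=0, hi=9, mid=4, arr[mid]=26 -> 26 < 29, search right half
lo=5, hi=9, mid=7, arr[mid]=37 -> 37 > 29, search left half
lo=5, hi=6, mid=5, arr[mid]=27 -> 27 < 29, search right half
lo=6, hi=6, mid=6, arr[mid]=30 -> 30 > 29, search left half
lo=6 > hi=5, target 29 not found

Binary search determines that 29 is not in the array after 4 comparisons. The search space was exhausted without finding the target.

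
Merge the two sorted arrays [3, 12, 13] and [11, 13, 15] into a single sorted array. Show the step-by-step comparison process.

Merging process:

Compare 3 vs 11: take 3 from left. Merged: [3]
Compare 12 vs 11: take 11 from right. Merged: [3, 11]
Compare 12 vs 13: take 12 from left. Merged: [3, 11, 12]
Compare 13 vs 13: take 13 from left. Merged: [3, 11, 12, 13]
Append remaining from right: [13, 15]. Merged: [3, 11, 12, 13, 13, 15]

Final merged array: [3, 11, 12, 13, 13, 15]
Total comparisons: 4

The merged array is [3, 11, 12, 13, 13, 15], requiring 4 comparisons. The merge step runs in O(n) time where n is the total number of elements.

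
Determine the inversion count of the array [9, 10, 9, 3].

Finding inversions in [9, 10, 9, 3]:

(0, 3): arr[0]=9 > arr[3]=3
(1, 2): arr[1]=10 > arr[2]=9
(1, 3): arr[1]=10 > arr[3]=3
(2, 3): arr[2]=9 > arr[3]=3

Total inversions: 4

The array has 4 inversion(s): (0,3), (1,2), (1,3), (2,3). Each pair (i,j) satisfies i < j and arr[i] > arr[j].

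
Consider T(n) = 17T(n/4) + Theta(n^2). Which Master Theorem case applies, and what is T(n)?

Master Theorem for T(n) = 17T(n/4) + O(n^2):

a = 17, b = 4, c = 2
log_b(a) = log_4(17) = 2.0437

Case 1: c = 2 < log_4(17) = 2.0437
T(n) = O(n^(log_4 17))

For T(n) = 17T(n/4) + O(n^2): log_4(17) = 2.0437. This is Case 1 of the Master Theorem (c < log_b(a), work dominated by leaves), giving O(n^(log_4 17)).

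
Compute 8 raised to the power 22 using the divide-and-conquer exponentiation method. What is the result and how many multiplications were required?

Computing 8^22 by squaring (build up from 8^1; each line after the first costs one multiplication):

8^1 = 8
8^2 = (8^1)^2 = 8^2 = 64
8^4 = (8^2)^2 = 64^2 = 4096
8^5 = 8 * 8^4 = 8 * 4096 = 32768
8^10 = (8^5)^2 = 32768^2 = 1073741824
8^11 = 8 * 8^10 = 8 * 1073741824 = 8589934592
8^22 = (8^11)^2 = 8589934592^2 = 73786976294838206464

Result: 73786976294838206464
Multiplications needed: 6 (6 lines after 8^1)

8^22 = 73786976294838206464. Using exponentiation by squaring, this requires 6 multiplications. The key idea: if the exponent is even, square the half-power; if odd, multiply by the base once.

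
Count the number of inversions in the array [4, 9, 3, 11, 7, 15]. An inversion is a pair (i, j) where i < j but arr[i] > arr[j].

Finding inversions in [4, 9, 3, 11, 7, 15]:

(0, 2): arr[0]=4 > arr[2]=3
(1, 2): arr[1]=9 > arr[2]=3
(1, 4): arr[1]=9 > arr[4]=7
(3, 4): arr[3]=11 > arr[4]=7

Total inversions: 4

The array has 4 inversion(s): (0,2), (1,2), (1,4), (3,4). Each pair (i,j) satisfies i < j and arr[i] > arr[j].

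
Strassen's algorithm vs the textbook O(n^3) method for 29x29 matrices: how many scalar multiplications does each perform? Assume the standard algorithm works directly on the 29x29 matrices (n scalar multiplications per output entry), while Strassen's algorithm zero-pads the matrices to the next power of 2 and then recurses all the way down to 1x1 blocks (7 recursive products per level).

Matrix multiplication for 29x29 matrices:

Strassen's algorithm requires power-of-2 dimensions. Pad 29x29 to 32x32 (next power of 2).

Standard algorithm: 29^3 = 24389 multiplications
Strassen's algorithm: 7^(log2(32)) = 7^5 = 16807 multiplications
Savings: 24389 - 16807 = 7582 multiplications

Standard: 24389 multiplications (29^3). Strassen: 16807 multiplications (7^5, after padding to 32x32). Strassen reduces 8 recursive multiplications to 7 at each level.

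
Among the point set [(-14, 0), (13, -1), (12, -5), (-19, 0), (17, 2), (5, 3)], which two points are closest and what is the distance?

Computing all pairwise distances among 6 points:

d((-14, 0), (13, -1)) = 27.0185
d((-14, 0), (12, -5)) = 26.4764
d((-14, 0), (-19, 0)) = 5.0
d((-14, 0), (17, 2)) = 31.0644
d((-14, 0), (5, 3)) = 19.2354
d((13, -1), (12, -5)) = 4.1231 <-- minimum
d((13, -1), (-19, 0)) = 32.0156
d((13, -1), (17, 2)) = 5.0
d((13, -1), (5, 3)) = 8.9443
d((12, -5), (-19, 0)) = 31.4006
d((12, -5), (17, 2)) = 8.6023
d((12, -5), (5, 3)) = 10.6301
d((-19, 0), (17, 2)) = 36.0555
d((-19, 0), (5, 3)) = 24.1868
d((17, 2), (5, 3)) = 12.0416

Closest pair: (13, -1) and (12, -5) with distance 4.1231

The closest pair is (13, -1) and (12, -5) with Euclidean distance 4.1231. For 6 points, brute-force pairwise comparison is shown above. For large n, the divide-and-conquer algorithm (sort by x, recurse on halves, check the dividing strip) achieves O(n log n).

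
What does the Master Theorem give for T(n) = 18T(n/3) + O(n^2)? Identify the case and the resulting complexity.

Master Theorem for T(n) = 18T(n/3) + O(n^2):

a = 18, b = 3, c = 2
log_b(a) = log_3(18) = 2.6309

Case 1: c = 2 < log_3(18) = 2.6309
T(n) = O(n^(log_3 18))

For T(n) = 18T(n/3) + O(n^2): log_3(18) = 2.6309. This is Case 1 of the Master Theorem (c < log_b(a), work dominated by leaves), giving O(n^(log_3 18)).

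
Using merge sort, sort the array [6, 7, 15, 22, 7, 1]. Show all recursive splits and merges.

Merge sort trace:

Split: [6, 7, 15, 22, 7, 1] -> [6, 7, 15] and [22, 7, 1]
  Split: [6, 7, 15] -> [6] and [7, 15]
    Split: [7, 15] -> [7] and [15]
    Merge: [7] + [15] -> [7, 15]
  Merge: [6] + [7, 15] -> [6, 7, 15]
  Split: [22, 7, 1] -> [22] and [7, 1]
    Split: [7, 1] -> [7] and [1]
    Merge: [7] + [1] -> [1, 7]
  Merge: [22] + [1, 7] -> [1, 7, 22]
Merge: [6, 7, 15] + [1, 7, 22] -> [1, 6, 7, 7, 15, 22]

Final sorted array: [1, 6, 7, 7, 15, 22]

The merge sort proceeds by recursively splitting the array and merging sorted halves.
After all merges, the sorted array is [1, 6, 7, 7, 15, 22].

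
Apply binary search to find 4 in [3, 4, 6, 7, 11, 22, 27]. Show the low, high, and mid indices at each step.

Binary search for 4 in [3, 4, 6, 7, 11, 22, 27]:

lo=0, hi=6, mid=3, arr[mid]=7 -> 7 > 4, search left half
lo=0, hi=2, mid=1, arr[mid]=4 -> Found target at index 1!

Binary search finds 4 at index 1 after 2 comparisons. The search repeatedly halves the search space by comparing with the middle element.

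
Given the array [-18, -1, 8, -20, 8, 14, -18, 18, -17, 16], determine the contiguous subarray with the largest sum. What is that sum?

Using Kadane's algorithm on [-18, -1, 8, -20, 8, 14, -18, 18, -17, 16]:

Scanning through the array:
Position 1 (value -1): max_ending_here = -1, max_so_far = -1
Position 2 (value 8): max_ending_here = 8, max_so_far = 8
Position 3 (value -20): max_ending_here = -12, max_so_far = 8
Position 4 (value 8): max_ending_here = 8, max_so_far = 8
Position 5 (value 14): max_ending_here = 22, max_so_far = 22
Position 6 (value -18): max_ending_here = 4, max_so_far = 22
Position 7 (value 18): max_ending_here = 22, max_so_far = 22
Position 8 (value -17): max_ending_here = 5, max_so_far = 22
Position 9 (value 16): max_ending_here = 21, max_so_far = 22

Maximum subarray: [8, 14]
Maximum sum: 22

The maximum subarray is [8, 14] with sum 22. This subarray runs from index 4 to index 5.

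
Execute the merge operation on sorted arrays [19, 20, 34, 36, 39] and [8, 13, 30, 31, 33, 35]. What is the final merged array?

Merging process:

Compare 19 vs 8: take 8 from right. Merged: [8]
Compare 19 vs 13: take 13 from right. Merged: [8, 13]
Compare 19 vs 30: take 19 from left. Merged: [8, 13, 19]
Compare 20 vs 30: take 20 from left. Merged: [8, 13, 19, 20]
Compare 34 vs 30: take 30 from right. Merged: [8, 13, 19, 20, 30]
Compare 34 vs 31: take 31 from right. Merged: [8, 13, 19, 20, 30, 31]
Compare 34 vs 33: take 33 from right. Merged: [8, 13, 19, 20, 30, 31, 33]
Compare 34 vs 35: take 34 from left. Merged: [8, 13, 19, 20, 30, 31, 33, 34]
Compare 36 vs 35: take 35 from right. Merged: [8, 13, 19, 20, 30, 31, 33, 34, 35]
Append remaining from left: [36, 39]. Merged: [8, 13, 19, 20, 30, 31, 33, 34, 35, 36, 39]

Final merged array: [8, 13, 19, 20, 30, 31, 33, 34, 35, 36, 39]
Total comparisons: 9

The merged array is [8, 13, 19, 20, 30, 31, 33, 34, 35, 36, 39], requiring 9 comparisons. The merge step runs in O(n) time where n is the total number of elements.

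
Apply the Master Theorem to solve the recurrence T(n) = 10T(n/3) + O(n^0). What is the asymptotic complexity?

Master Theorem for T(n) = 10T(n/3) + O(n^0):

a = 10, b = 3, c = 0
log_b(a) = log_3(10) = 2.0959

Case 1: c = 0 < log_3(10) = 2.0959
T(n) = O(n^(log_3 10))

For T(n) = 10T(n/3) + O(n^0): log_3(10) = 2.0959. This is Case 1 of the Master Theorem (c < log_b(a), work dominated by leaves), giving O(n^(log_3 10)).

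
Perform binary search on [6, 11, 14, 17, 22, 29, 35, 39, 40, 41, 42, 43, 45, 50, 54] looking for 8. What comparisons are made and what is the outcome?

Binary search for 8 in [6, 11, 14, 17, 22, 29, 35, 39, 40, 41, 42, 43, 45, 50, 54]:

lo=0, hi=14, mid=7, arr[mid]=39 -> 39 > 8, search left half
lo=0, hi=6, mid=3, arr[mid]=17 -> 17 > 8, search left half
lo=0, hi=2, mid=1, arr[mid]=11 -> 11 > 8, search left half
lo=0, hi=0, mid=0, arr[mid]=6 -> 6 < 8, search right half
lo=1 > hi=0, target 8 not found

Binary search determines that 8 is not in the array after 4 comparisons. The search space was exhausted without finding the target.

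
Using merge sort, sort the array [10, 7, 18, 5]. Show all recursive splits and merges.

Merge sort trace:

Split: [10, 7, 18, 5] -> [10, 7] and [18, 5]
  Split: [10, 7] -> [10] and [7]
  Merge: [10] + [7] -> [7, 10]
  Split: [18, 5] -> [18] and [5]
  Merge: [18] + [5] -> [5, 18]
Merge: [7, 10] + [5, 18] -> [5, 7, 10, 18]

Final sorted array: [5, 7, 10, 18]

The merge sort proceeds by recursively splitting the array and merging sorted halves.
After all merges, the sorted array is [5, 7, 10, 18].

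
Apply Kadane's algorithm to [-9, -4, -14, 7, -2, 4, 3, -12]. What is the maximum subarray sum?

Using Kadane's algorithm on [-9, -4, -14, 7, -2, 4, 3, -12]:

Scanning through the array:
Position 1 (value -4): max_ending_here = -4, max_so_far = -4
Position 2 (value -14): max_ending_here = -14, max_so_far = -4
Position 3 (value 7): max_ending_here = 7, max_so_far = 7
Position 4 (value -2): max_ending_here = 5, max_so_far = 7
Position 5 (value 4): max_ending_here = 9, max_so_far = 9
Position 6 (value 3): max_ending_here = 12, max_so_far = 12
Position 7 (value -12): max_ending_here = 0, max_so_far = 12

Maximum subarray: [7, -2, 4, 3]
Maximum sum: 12

The maximum subarray is [7, -2, 4, 3] with sum 12. This subarray runs from index 3 to index 6.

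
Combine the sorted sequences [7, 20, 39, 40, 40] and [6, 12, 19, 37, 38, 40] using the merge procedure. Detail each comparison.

Merging process:

Compare 7 vs 6: take 6 from right. Merged: [6]
Compare 7 vs 12: take 7 from left. Merged: [6, 7]
Compare 20 vs 12: take 12 from right. Merged: [6, 7, 12]
Compare 20 vs 19: take 19 from right. Merged: [6, 7, 12, 19]
Compare 20 vs 37: take 20 from left. Merged: [6, 7, 12, 19, 20]
Compare 39 vs 37: take 37 from right. Merged: [6, 7, 12, 19, 20, 37]
Compare 39 vs 38: take 38 from right. Merged: [6, 7, 12, 19, 20, 37, 38]
Compare 39 vs 40: take 39 from left. Merged: [6, 7, 12, 19, 20, 37, 38, 39]
Compare 40 vs 40: take 40 from left. Merged: [6, 7, 12, 19, 20, 37, 38, 39, 40]
Compare 40 vs 40: take 40 from left. Merged: [6, 7, 12, 19, 20, 37, 38, 39, 40, 40]
Append remaining from right: [40]. Merged: [6, 7, 12, 19, 20, 37, 38, 39, 40, 40, 40]

Final merged array: [6, 7, 12, 19, 20, 37, 38, 39, 40, 40, 40]
Total comparisons: 10

The merged array is [6, 7, 12, 19, 20, 37, 38, 39, 40, 40, 40], requiring 10 comparisons. The merge step runs in O(n) time where n is the total number of elements.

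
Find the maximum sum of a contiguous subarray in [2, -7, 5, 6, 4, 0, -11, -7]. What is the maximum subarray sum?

Using Kadane's algorithm on [2, -7, 5, 6, 4, 0, -11, -7]:

Scanning through the array:
Position 1 (value -7): max_ending_here = -5, max_so_far = 2
Position 2 (value 5): max_ending_here = 5, max_so_far = 5
Position 3 (value 6): max_ending_here = 11, max_so_far = 11
Position 4 (value 4): max_ending_here = 15, max_so_far = 15
Position 5 (value 0): max_ending_here = 15, max_so_far = 15
Position 6 (value -11): max_ending_here = 4, max_so_far = 15
Position 7 (value -7): max_ending_here = -3, max_so_far = 15

Maximum subarray: [5, 6, 4]
Maximum sum: 15

The maximum subarray is [5, 6, 4] with sum 15. This subarray runs from index 2 to index 4.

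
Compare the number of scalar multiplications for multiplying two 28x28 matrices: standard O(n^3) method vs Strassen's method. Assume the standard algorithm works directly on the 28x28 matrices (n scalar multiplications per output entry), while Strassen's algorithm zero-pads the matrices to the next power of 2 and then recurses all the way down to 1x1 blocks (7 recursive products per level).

Matrix multiplication for 28x28 matrices:

Strassen's algorithm requires power-of-2 dimensions. Pad 28x28 to 32x32 (next power of 2).

Standard algorithm: 28^3 = 21952 multiplications
Strassen's algorithm: 7^(log2(32)) = 7^5 = 16807 multiplications
Savings: 21952 - 16807 = 5145 multiplications

Standard: 21952 multiplications (28^3). Strassen: 16807 multiplications (7^5, after padding to 32x32). Strassen reduces 8 recursive multiplications to 7 at each level.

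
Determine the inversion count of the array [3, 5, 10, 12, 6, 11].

Finding inversions in [3, 5, 10, 12, 6, 11]:

(2, 4): arr[2]=10 > arr[4]=6
(3, 4): arr[3]=12 > arr[4]=6
(3, 5): arr[3]=12 > arr[5]=11

Total inversions: 3

The array has 3 inversion(s): (2,4), (3,4), (3,5). Each pair (i,j) satisfies i < j and arr[i] > arr[j].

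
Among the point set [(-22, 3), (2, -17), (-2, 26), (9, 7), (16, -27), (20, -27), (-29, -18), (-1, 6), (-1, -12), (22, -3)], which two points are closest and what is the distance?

Computing all pairwise distances among 10 points:

d((-22, 3), (2, -17)) = 31.241
d((-22, 3), (-2, 26)) = 30.4795
d((-22, 3), (9, 7)) = 31.257
d((-22, 3), (16, -27)) = 48.4149
d((-22, 3), (20, -27)) = 51.614
d((-22, 3), (-29, -18)) = 22.1359
d((-22, 3), (-1, 6)) = 21.2132
d((-22, 3), (-1, -12)) = 25.807
d((-22, 3), (22, -3)) = 44.4072
d((2, -17), (-2, 26)) = 43.1856
d((2, -17), (9, 7)) = 25.0
d((2, -17), (16, -27)) = 17.2047
d((2, -17), (20, -27)) = 20.5913
d((2, -17), (-29, -18)) = 31.0161
d((2, -17), (-1, 6)) = 23.1948
d((2, -17), (-1, -12)) = 5.831
d((2, -17), (22, -3)) = 24.4131
d((-2, 26), (9, 7)) = 21.9545
d((-2, 26), (16, -27)) = 55.9732
d((-2, 26), (20, -27)) = 57.3847
d((-2, 26), (-29, -18)) = 51.6236
d((-2, 26), (-1, 6)) = 20.025
d((-2, 26), (-1, -12)) = 38.0132
d((-2, 26), (22, -3)) = 37.6431
d((9, 7), (16, -27)) = 34.7131
d((9, 7), (20, -27)) = 35.7351
d((9, 7), (-29, -18)) = 45.4863
d((9, 7), (-1, 6)) = 10.0499
d((9, 7), (-1, -12)) = 21.4709
d((9, 7), (22, -3)) = 16.4012
d((16, -27), (20, -27)) = 4.0 <-- minimum
d((16, -27), (-29, -18)) = 45.8912
d((16, -27), (-1, 6)) = 37.1214
d((16, -27), (-1, -12)) = 22.6716
d((16, -27), (22, -3)) = 24.7386
d((20, -27), (-29, -18)) = 49.8197
d((20, -27), (-1, 6)) = 39.1152
d((20, -27), (-1, -12)) = 25.807
d((20, -27), (22, -3)) = 24.0832
d((-29, -18), (-1, 6)) = 36.8782
d((-29, -18), (-1, -12)) = 28.6356
d((-29, -18), (22, -3)) = 53.1601
d((-1, 6), (-1, -12)) = 18.0
d((-1, 6), (22, -3)) = 24.6982
d((-1, -12), (22, -3)) = 24.6982

Closest pair: (16, -27) and (20, -27) with distance 4.0

The closest pair is (16, -27) and (20, -27) with Euclidean distance 4.0. For 10 points, brute-force pairwise comparison is shown above. For large n, the divide-and-conquer algorithm (sort by x, recurse on halves, check the dividing strip) achieves O(n log n).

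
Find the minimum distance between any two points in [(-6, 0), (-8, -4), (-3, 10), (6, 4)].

Computing all pairwise distances among 4 points:

d((-6, 0), (-8, -4)) = 4.4721 <-- minimum
d((-6, 0), (-3, 10)) = 10.4403
d((-6, 0), (6, 4)) = 12.6491
d((-8, -4), (-3, 10)) = 14.8661
d((-8, -4), (6, 4)) = 16.1245
d((-3, 10), (6, 4)) = 10.8167

Closest pair: (-6, 0) and (-8, -4) with distance 4.4721

The closest pair is (-6, 0) and (-8, -4) with Euclidean distance 4.4721. For 4 points, brute-force pairwise comparison is shown above. For large n, the divide-and-conquer algorithm (sort by x, recurse on halves, check the dividing strip) achieves O(n log n).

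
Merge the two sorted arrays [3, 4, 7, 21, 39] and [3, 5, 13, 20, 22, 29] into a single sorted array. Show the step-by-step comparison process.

Merging process:

Compare 3 vs 3: take 3 from left. Merged: [3]
Compare 4 vs 3: take 3 from right. Merged: [3, 3]
Compare 4 vs 5: take 4 from left. Merged: [3, 3, 4]
Compare 7 vs 5: take 5 from right. Merged: [3, 3, 4, 5]
Compare 7 vs 13: take 7 from left. Merged: [3, 3, 4, 5, 7]
Compare 21 vs 13: take 13 from right. Merged: [3, 3, 4, 5, 7, 13]
Compare 21 vs 20: take 20 from right. Merged: [3, 3, 4, 5, 7, 13, 20]
Compare 21 vs 22: take 21 from left. Merged: [3, 3, 4, 5, 7, 13, 20, 21]
Compare 39 vs 22: take 22 from right. Merged: [3, 3, 4, 5, 7, 13, 20, 21, 22]
Compare 39 vs 29: take 29 from right. Merged: [3, 3, 4, 5, 7, 13, 20, 21, 22, 29]
Append remaining from left: [39]. Merged: [3, 3, 4, 5, 7, 13, 20, 21, 22, 29, 39]

Final merged array: [3, 3, 4, 5, 7, 13, 20, 21, 22, 29, 39]
Total comparisons: 10

The merged array is [3, 3, 4, 5, 7, 13, 20, 21, 22, 29, 39], requiring 10 comparisons. The merge step runs in O(n) time where n is the total number of elements.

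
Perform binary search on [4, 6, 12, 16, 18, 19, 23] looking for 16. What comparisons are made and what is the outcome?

Binary search for 16 in [4, 6, 12, 16, 18, 19, 23]:

lo=0, hi=6, mid=3, arr[mid]=16 -> Found target at index 3!

Binary search finds 16 at index 3 after 1 comparisons. The search repeatedly halves the search space by comparing with the middle element.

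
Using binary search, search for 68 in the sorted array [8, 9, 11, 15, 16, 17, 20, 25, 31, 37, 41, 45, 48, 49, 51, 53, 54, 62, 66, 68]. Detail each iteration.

Binary search for 68 in [8, 9, 11, 15, 16, 17, 20, 25, 31, 37, 41, 45, 48, 49, 51, 53, 54, 62, 66, 68]:

lo=0, hi=19, mid=9, arr[mid]=37 -> 37 < 68, search right half
lo=10, hi=19, mid=14, arr[mid]=51 -> 51 < 68, search right half
lo=15, hi=19, mid=17, arr[mid]=62 -> 62 < 68, search right half
lo=18, hi=19, mid=18, arr[mid]=66 -> 66 < 68, search right half
lo=19, hi=19, mid=19, arr[mid]=68 -> Found target at index 19!

Binary search finds 68 at index 19 after 5 comparisons. The search repeatedly halves the search space by comparing with the middle element.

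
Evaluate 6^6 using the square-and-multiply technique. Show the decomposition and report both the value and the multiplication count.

Computing 6^6 by squaring (build up from 6^1; each line after the first costs one multiplication):

6^1 = 6
6^2 = (6^1)^2 = 6^2 = 36
6^3 = 6 * 6^2 = 6 * 36 = 216
6^6 = (6^3)^2 = 216^2 = 46656

Result: 46656
Multiplications needed: 3 (3 lines after 6^1)

6^6 = 46656. Using exponentiation by squaring, this requires 3 multiplications. The key idea: if the exponent is even, square the half-power; if odd, multiply by the base once.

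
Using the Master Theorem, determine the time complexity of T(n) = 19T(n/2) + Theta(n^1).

Master Theorem for T(n) = 19T(n/2) + O(n^1):

a = 19, b = 2, c = 1
log_b(a) = log_2(19) = 4.2479

Case 1: c = 1 < log_2(19) = 4.2479
T(n) = O(n^(log_2 19))

For T(n) = 19T(n/2) + O(n^1): log_2(19) = 4.2479. This is Case 1 of the Master Theorem (c < log_b(a), work dominated by leaves), giving O(n^(log_2 19)).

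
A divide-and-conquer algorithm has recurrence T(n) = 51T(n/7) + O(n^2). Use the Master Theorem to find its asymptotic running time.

Master Theorem for T(n) = 51T(n/7) + O(n^2):

a = 51, b = 7, c = 2
log_b(a) = log_7(51) = 2.0206

Case 1: c = 2 < log_7(51) = 2.0206
T(n) = O(n^(log_7 51))

For T(n) = 51T(n/7) + O(n^2): log_7(51) = 2.0206. This is Case 1 of the Master Theorem (c < log_b(a), work dominated by leaves), giving O(n^(log_7 51)).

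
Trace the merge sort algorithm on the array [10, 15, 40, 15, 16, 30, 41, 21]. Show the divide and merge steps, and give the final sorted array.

Merge sort trace:

Split: [10, 15, 40, 15, 16, 30, 41, 21] -> [10, 15, 40, 15] and [16, 30, 41, 21]
  Split: [10, 15, 40, 15] -> [10, 15] and [40, 15]
    Split: [10, 15] -> [10] and [15]
    Merge: [10] + [15] -> [10, 15]
    Split: [40, 15] -> [40] and [15]
    Merge: [40] + [15] -> [15, 40]
  Merge: [10, 15] + [15, 40] -> [10, 15, 15, 40]
  Split: [16, 30, 41, 21] -> [16, 30] and [41, 21]
    Split: [16, 30] -> [16] and [30]
    Merge: [16] + [30] -> [16, 30]
    Split: [41, 21] -> [41] and [21]
    Merge: [41] + [21] -> [21, 41]
  Merge: [16, 30] + [21, 41] -> [16, 21, 30, 41]
Merge: [10, 15, 15, 40] + [16, 21, 30, 41] -> [10, 15, 15, 16, 21, 30, 40, 41]

Final sorted array: [10, 15, 15, 16, 21, 30, 40, 41]

The merge sort proceeds by recursively splitting the array and merging sorted halves.
After all merges, the sorted array is [10, 15, 15, 16, 21, 30, 40, 41].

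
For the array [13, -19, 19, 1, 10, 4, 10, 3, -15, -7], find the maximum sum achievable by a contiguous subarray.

Using Kadane's algorithm on [13, -19, 19, 1, 10, 4, 10, 3, -15, -7]:

Scanning through the array:
Position 1 (value -19): max_ending_here = -6, max_so_far = 13
Position 2 (value 19): max_ending_here = 19, max_so_far = 19
Position 3 (value 1): max_ending_here = 20, max_so_far = 20
Position 4 (value 10): max_ending_here = 30, max_so_far = 30
Position 5 (value 4): max_ending_here = 34, max_so_far = 34
Position 6 (value 10): max_ending_here = 44, max_so_far = 44
Position 7 (value 3): max_ending_here = 47, max_so_far = 47
Position 8 (value -15): max_ending_here = 32, max_so_far = 47
Position 9 (value -7): max_ending_here = 25, max_so_far = 47

Maximum subarray: [19, 1, 10, 4, 10, 3]
Maximum sum: 47

The maximum subarray is [19, 1, 10, 4, 10, 3] with sum 47. This subarray runs from index 2 to index 7.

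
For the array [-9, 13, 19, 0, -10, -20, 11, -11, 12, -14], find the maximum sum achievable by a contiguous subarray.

Using Kadane's algorithm on [-9, 13, 19, 0, -10, -20, 11, -11, 12, -14]:

Scanning through the array:
Position 1 (value 13): max_ending_here = 13, max_so_far = 13
Position 2 (value 19): max_ending_here = 32, max_so_far = 32
Position 3 (value 0): max_ending_here = 32, max_so_far = 32
Position 4 (value -10): max_ending_here = 22, max_so_far = 32
Position 5 (value -20): max_ending_here = 2, max_so_far = 32
Position 6 (value 11): max_ending_here = 13, max_so_far = 32
Position 7 (value -11): max_ending_here = 2, max_so_far = 32
Position 8 (value 12): max_ending_here = 14, max_so_far = 32
Position 9 (value -14): max_ending_here = 0, max_so_far = 32

Maximum subarray: [13, 19]
Maximum sum: 32

The maximum subarray is [13, 19] with sum 32. This subarray runs from index 1 to index 2.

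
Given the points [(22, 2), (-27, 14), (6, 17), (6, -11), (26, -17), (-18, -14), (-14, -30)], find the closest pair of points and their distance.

Computing all pairwise distances among 7 points:

d((22, 2), (-27, 14)) = 50.448
d((22, 2), (6, 17)) = 21.9317
d((22, 2), (6, -11)) = 20.6155
d((22, 2), (26, -17)) = 19.4165
d((22, 2), (-18, -14)) = 43.0813
d((22, 2), (-14, -30)) = 48.1664
d((-27, 14), (6, 17)) = 33.1361
d((-27, 14), (6, -11)) = 41.4005
d((-27, 14), (26, -17)) = 61.4003
d((-27, 14), (-18, -14)) = 29.4109
d((-27, 14), (-14, -30)) = 45.8803
d((6, 17), (6, -11)) = 28.0
d((6, 17), (26, -17)) = 39.4462
d((6, 17), (-18, -14)) = 39.2046
d((6, 17), (-14, -30)) = 51.0784
d((6, -11), (26, -17)) = 20.8806
d((6, -11), (-18, -14)) = 24.1868
d((6, -11), (-14, -30)) = 27.5862
d((26, -17), (-18, -14)) = 44.1022
d((26, -17), (-14, -30)) = 42.0595
d((-18, -14), (-14, -30)) = 16.4924 <-- minimum

Closest pair: (-18, -14) and (-14, -30) with distance 16.4924

The closest pair is (-18, -14) and (-14, -30) with Euclidean distance 16.4924. For 7 points, brute-force pairwise comparison is shown above. For large n, the divide-and-conquer algorithm (sort by x, recurse on halves, check the dividing strip) achieves O(n log n).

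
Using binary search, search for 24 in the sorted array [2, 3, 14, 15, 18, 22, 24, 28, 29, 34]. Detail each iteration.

Binary search for 24 in [2, 3, 14, 15, 18, 22, 24, 28, 29, 34]:

lo=0, hi=9, mid=4, arr[mid]=18 -> 18 < 24, search right half
lo=5, hi=9, mid=7, arr[mid]=28 -> 28 > 24, search left half
lo=5, hi=6, mid=5, arr[mid]=22 -> 22 < 24, search right half
lo=6, hi=6, mid=6, arr[mid]=24 -> Found target at index 6!

Binary search finds 24 at index 6 after 4 comparisons. The search repeatedly halves the search space by comparing with the middle element.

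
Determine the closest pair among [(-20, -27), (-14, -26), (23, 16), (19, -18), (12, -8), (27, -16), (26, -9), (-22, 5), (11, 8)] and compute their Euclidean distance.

Computing all pairwise distances among 9 points:

d((-20, -27), (-14, -26)) = 6.0828 <-- minimum
d((-20, -27), (23, 16)) = 60.8112
d((-20, -27), (19, -18)) = 40.025
d((-20, -27), (12, -8)) = 37.2156
d((-20, -27), (27, -16)) = 48.2701
d((-20, -27), (26, -9)) = 49.3964
d((-20, -27), (-22, 5)) = 32.0624
d((-20, -27), (11, 8)) = 46.7547
d((-14, -26), (23, 16)) = 55.9732
d((-14, -26), (19, -18)) = 33.9559
d((-14, -26), (12, -8)) = 31.6228
d((-14, -26), (27, -16)) = 42.2019
d((-14, -26), (26, -9)) = 43.4626
d((-14, -26), (-22, 5)) = 32.0156
d((-14, -26), (11, 8)) = 42.2019
d((23, 16), (19, -18)) = 34.2345
d((23, 16), (12, -8)) = 26.4008
d((23, 16), (27, -16)) = 32.249
d((23, 16), (26, -9)) = 25.1794
d((23, 16), (-22, 5)) = 46.3249
d((23, 16), (11, 8)) = 14.4222
d((19, -18), (12, -8)) = 12.2066
d((19, -18), (27, -16)) = 8.2462
d((19, -18), (26, -9)) = 11.4018
d((19, -18), (-22, 5)) = 47.0106
d((19, -18), (11, 8)) = 27.2029
d((12, -8), (27, -16)) = 17.0
d((12, -8), (26, -9)) = 14.0357
d((12, -8), (-22, 5)) = 36.4005
d((12, -8), (11, 8)) = 16.0312
d((27, -16), (26, -9)) = 7.0711
d((27, -16), (-22, 5)) = 53.3104
d((27, -16), (11, 8)) = 28.8444
d((26, -9), (-22, 5)) = 50.0
d((26, -9), (11, 8)) = 22.6716
d((-22, 5), (11, 8)) = 33.1361

Closest pair: (-20, -27) and (-14, -26) with distance 6.0828

The closest pair is (-20, -27) and (-14, -26) with Euclidean distance 6.0828. For 9 points, brute-force pairwise comparison is shown above. For large n, the divide-and-conquer algorithm (sort by x, recurse on halves, check the dividing strip) achieves O(n log n).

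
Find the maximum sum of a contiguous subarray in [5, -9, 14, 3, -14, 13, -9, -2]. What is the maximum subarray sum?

Using Kadane's algorithm on [5, -9, 14, 3, -14, 13, -9, -2]:

Scanning through the array:
Position 1 (value -9): max_ending_here = -4, max_so_far = 5
Position 2 (value 14): max_ending_here = 14, max_so_far = 14
Position 3 (value 3): max_ending_here = 17, max_so_far = 17
Position 4 (value -14): max_ending_here = 3, max_so_far = 17
Position 5 (value 13): max_ending_here = 16, max_so_far = 17
Position 6 (value -9): max_ending_here = 7, max_so_far = 17
Position 7 (value -2): max_ending_here = 5, max_so_far = 17

Maximum subarray: [14, 3]
Maximum sum: 17

The maximum subarray is [14, 3] with sum 17. This subarray runs from index 2 to index 3.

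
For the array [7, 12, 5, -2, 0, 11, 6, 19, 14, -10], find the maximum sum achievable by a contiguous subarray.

Using Kadane's algorithm on [7, 12, 5, -2, 0, 11, 6, 19, 14, -10]:

Scanning through the array:
Position 1 (value 12): max_ending_here = 19, max_so_far = 19
Position 2 (value 5): max_ending_here = 24, max_so_far = 24
Position 3 (value -2): max_ending_here = 22, max_so_far = 24
Position 4 (value 0): max_ending_here = 22, max_so_far = 24
Position 5 (value 11): max_ending_here = 33, max_so_far = 33
Position 6 (value 6): max_ending_here = 39, max_so_far = 39
Position 7 (value 19): max_ending_here = 58, max_so_far = 58
Position 8 (value 14): max_ending_here = 72, max_so_far = 72
Position 9 (value -10): max_ending_here = 62, max_so_far = 72

Maximum subarray: [7, 12, 5, -2, 0, 11, 6, 19, 14]
Maximum sum: 72

The maximum subarray is [7, 12, 5, -2, 0, 11, 6, 19, 14] with sum 72. This subarray runs from index 0 to index 8.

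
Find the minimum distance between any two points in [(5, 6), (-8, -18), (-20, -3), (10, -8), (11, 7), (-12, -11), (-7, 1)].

Computing all pairwise distances among 7 points:

d((5, 6), (-8, -18)) = 27.2947
d((5, 6), (-20, -3)) = 26.5707
d((5, 6), (10, -8)) = 14.8661
d((5, 6), (11, 7)) = 6.0828 <-- minimum
d((5, 6), (-12, -11)) = 24.0416
d((5, 6), (-7, 1)) = 13.0
d((-8, -18), (-20, -3)) = 19.2094
d((-8, -18), (10, -8)) = 20.5913
d((-8, -18), (11, 7)) = 31.4006
d((-8, -18), (-12, -11)) = 8.0623
d((-8, -18), (-7, 1)) = 19.0263
d((-20, -3), (10, -8)) = 30.4138
d((-20, -3), (11, 7)) = 32.573
d((-20, -3), (-12, -11)) = 11.3137
d((-20, -3), (-7, 1)) = 13.6015
d((10, -8), (11, 7)) = 15.0333
d((10, -8), (-12, -11)) = 22.2036
d((10, -8), (-7, 1)) = 19.2354
d((11, 7), (-12, -11)) = 29.2062
d((11, 7), (-7, 1)) = 18.9737
d((-12, -11), (-7, 1)) = 13.0

Closest pair: (5, 6) and (11, 7) with distance 6.0828

The closest pair is (5, 6) and (11, 7) with Euclidean distance 6.0828. For 7 points, brute-force pairwise comparison is shown above. For large n, the divide-and-conquer algorithm (sort by x, recurse on halves, check the dividing strip) achieves O(n log n).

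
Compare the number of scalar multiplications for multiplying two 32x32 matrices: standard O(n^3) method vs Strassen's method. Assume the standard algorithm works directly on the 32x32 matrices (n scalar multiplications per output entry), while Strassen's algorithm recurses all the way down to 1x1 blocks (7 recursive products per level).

Matrix multiplication for 32x32 matrices:

Standard algorithm: 32^3 = 32768 multiplications
Strassen's algorithm: 7^(log2(32)) = 7^5 = 16807 multiplications
Savings: 32768 - 16807 = 15961 multiplications

Standard: 32768 multiplications (32^3). Strassen: 16807 multiplications (7^5). Strassen reduces 8 recursive multiplications to 7 at each level.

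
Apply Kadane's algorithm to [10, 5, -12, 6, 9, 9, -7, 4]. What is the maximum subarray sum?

Using Kadane's algorithm on [10, 5, -12, 6, 9, 9, -7, 4]:

Scanning through the array:
Position 1 (value 5): max_ending_here = 15, max_so_far = 15
Position 2 (value -12): max_ending_here = 3, max_so_far = 15
Position 3 (value 6): max_ending_here = 9, max_so_far = 15
Position 4 (value 9): max_ending_here = 18, max_so_far = 18
Position 5 (value 9): max_ending_here = 27, max_so_far = 27
Position 6 (value -7): max_ending_here = 20, max_so_far = 27
Position 7 (value 4): max_ending_here = 24, max_so_far = 27

Maximum subarray: [10, 5, -12, 6, 9, 9]
Maximum sum: 27

The maximum subarray is [10, 5, -12, 6, 9, 9] with sum 27. This subarray runs from index 0 to index 5.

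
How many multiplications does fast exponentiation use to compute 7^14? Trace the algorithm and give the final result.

Computing 7^14 by squaring (build up from 7^1; each line after the first costs one multiplication):

7^1 = 7
7^2 = (7^1)^2 = 7^2 = 49
7^3 = 7 * 7^2 = 7 * 49 = 343
7^6 = (7^3)^2 = 343^2 = 117649
7^7 = 7 * 7^6 = 7 * 117649 = 823543
7^14 = (7^7)^2 = 823543^2 = 678223072849

Result: 678223072849
Multiplications needed: 5 (5 lines after 7^1)

7^14 = 678223072849. Using exponentiation by squaring, this requires 5 multiplications. The key idea: if the exponent is even, square the half-power; if odd, multiply by the base once.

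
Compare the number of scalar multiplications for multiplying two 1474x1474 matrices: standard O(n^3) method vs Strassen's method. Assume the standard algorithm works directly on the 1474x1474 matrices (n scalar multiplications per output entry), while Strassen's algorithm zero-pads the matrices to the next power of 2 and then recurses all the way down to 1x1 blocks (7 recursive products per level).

Matrix multiplication for 1474x1474 matrices:

Strassen's algorithm requires power-of-2 dimensions. Pad 1474x1474 to 2048x2048 (next power of 2).

Standard algorithm: 1474^3 = 3202524424 multiplications
Strassen's algorithm: 7^(log2(2048)) = 7^11 = 1977326743 multiplications
Savings: 3202524424 - 1977326743 = 1225197681 multiplications

Standard: 3202524424 multiplications (1474^3). Strassen: 1977326743 multiplications (7^11, after padding to 2048x2048). Strassen reduces 8 recursive multiplications to 7 at each level.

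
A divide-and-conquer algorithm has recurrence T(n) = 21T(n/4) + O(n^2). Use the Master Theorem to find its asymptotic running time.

Master Theorem for T(n) = 21T(n/4) + O(n^2):

a = 21, b = 4, c = 2
log_b(a) = log_4(21) = 2.1962

Case 1: c = 2 < log_4(21) = 2.1962
T(n) = O(n^(log_4 21))

For T(n) = 21T(n/4) + O(n^2): log_4(21) = 2.1962. This is Case 1 of the Master Theorem (c < log_b(a), work dominated by leaves), giving O(n^(log_4 21)).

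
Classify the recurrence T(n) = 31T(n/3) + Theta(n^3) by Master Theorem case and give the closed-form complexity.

Master Theorem for T(n) = 31T(n/3) + O(n^3):

a = 31, b = 3, c = 3
log_b(a) = log_3(31) = 3.1257

Case 1: c = 3 < log_3(31) = 3.1257
T(n) = O(n^(log_3 31))

For T(n) = 31T(n/3) + O(n^3): log_3(31) = 3.1257. This is Case 1 of the Master Theorem (c < log_b(a), work dominated by leaves), giving O(n^(log_3 31)).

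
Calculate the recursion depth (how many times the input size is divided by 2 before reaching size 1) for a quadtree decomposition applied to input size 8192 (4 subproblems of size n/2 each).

For divide and conquer with division factor 2:

Problem sizes at each level:
Level 0: 8192
Level 1: 4096
Level 2: 2048
Level 3: 1024
Level 4: 512
Level 5: 256
Level 6: 128
Level 7: 64
Level 8: 32
Level 9: 16
Level 10: 8
Level 11: 4
Level 12: 2
Level 13: 1

The root is level 0 and the size-1 base case is level 13 (the tree spans levels 0 through 13, i.e. 14 levels counting the root), so the depth is the number of divisions: log_2(8192) = 13

The recursion tree depth is log_2(8192) = 13. At each level, the problem size is divided by 2, so it takes 13 divisions to reduce to a base case of size 1. The algorithm makes 4 recursive calls at each level.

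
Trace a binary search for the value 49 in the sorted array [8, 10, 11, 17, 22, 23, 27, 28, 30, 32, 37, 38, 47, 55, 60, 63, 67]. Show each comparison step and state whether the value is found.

Binary search for 49 in [8, 10, 11, 17, 22, 23, 27, 28, 30, 32, 37, 38, 47, 55, 60, 63, 67]:

lo=0, hi=16, mid=8, arr[mid]=30 -> 30 < 49, search right half
lo=9, hi=16, mid=12, arr[mid]=47 -> 47 < 49, search right half
lo=13, hi=16, mid=14, arr[mid]=60 -> 60 > 49, search left half
lo=13, hi=13, mid=13, arr[mid]=55 -> 55 > 49, search left half
lo=13 > hi=12, target 49 not found

Binary search determines that 49 is not in the array after 4 comparisons. The search space was exhausted without finding the target.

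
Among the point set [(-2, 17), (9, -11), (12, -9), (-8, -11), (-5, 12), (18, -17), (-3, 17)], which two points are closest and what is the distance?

Computing all pairwise distances among 7 points:

d((-2, 17), (9, -11)) = 30.0832
d((-2, 17), (12, -9)) = 29.5296
d((-2, 17), (-8, -11)) = 28.6356
d((-2, 17), (-5, 12)) = 5.831
d((-2, 17), (18, -17)) = 39.4462
d((-2, 17), (-3, 17)) = 1.0 <-- minimum
d((9, -11), (12, -9)) = 3.6056
d((9, -11), (-8, -11)) = 17.0
d((9, -11), (-5, 12)) = 26.9258
d((9, -11), (18, -17)) = 10.8167
d((9, -11), (-3, 17)) = 30.4631
d((12, -9), (-8, -11)) = 20.0998
d((12, -9), (-5, 12)) = 27.0185
d((12, -9), (18, -17)) = 10.0
d((12, -9), (-3, 17)) = 30.0167
d((-8, -11), (-5, 12)) = 23.1948
d((-8, -11), (18, -17)) = 26.6833
d((-8, -11), (-3, 17)) = 28.4429
d((-5, 12), (18, -17)) = 37.0135
d((-5, 12), (-3, 17)) = 5.3852
d((18, -17), (-3, 17)) = 39.9625

Closest pair: (-2, 17) and (-3, 17) with distance 1.0

The closest pair is (-2, 17) and (-3, 17) with Euclidean distance 1.0. For 7 points, brute-force pairwise comparison is shown above. For large n, the divide-and-conquer algorithm (sort by x, recurse on halves, check the dividing strip) achieves O(n log n).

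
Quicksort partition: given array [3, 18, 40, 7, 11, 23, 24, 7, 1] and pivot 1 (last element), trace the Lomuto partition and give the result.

Lomuto partition with pivot = 1:

Initial array: [3, 18, 40, 7, 11, 23, 24, 7, 1]

arr[0]=3 > 1: no swap
arr[1]=18 > 1: no swap
arr[2]=40 > 1: no swap
arr[3]=7 > 1: no swap
arr[4]=11 > 1: no swap
arr[5]=23 > 1: no swap
arr[6]=24 > 1: no swap
arr[7]=7 > 1: no swap

Place pivot at position 0: [1, 18, 40, 7, 11, 23, 24, 7, 3]
Pivot position: 0

After partitioning with pivot 1, the array becomes [1, 18, 40, 7, 11, 23, 24, 7, 3]. The pivot is placed at index 0. All elements to the left of the pivot are <= 1, and all elements to the right are > 1.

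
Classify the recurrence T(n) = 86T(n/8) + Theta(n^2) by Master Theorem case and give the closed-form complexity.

Master Theorem for T(n) = 86T(n/8) + O(n^2):

a = 86, b = 8, c = 2
log_b(a) = log_8(86) = 2.1421

Case 1: c = 2 < log_8(86) = 2.1421
T(n) = O(n^(log_8 86))

For T(n) = 86T(n/8) + O(n^2): log_8(86) = 2.1421. This is Case 1 of the Master Theorem (c < log_b(a), work dominated by leaves), giving O(n^(log_8 86)).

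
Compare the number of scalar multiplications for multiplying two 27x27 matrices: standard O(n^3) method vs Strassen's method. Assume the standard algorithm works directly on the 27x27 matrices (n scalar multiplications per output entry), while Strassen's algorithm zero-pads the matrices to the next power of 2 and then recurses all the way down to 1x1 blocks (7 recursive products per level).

Matrix multiplication for 27x27 matrices:

Strassen's algorithm requires power-of-2 dimensions. Pad 27x27 to 32x32 (next power of 2).

Standard algorithm: 27^3 = 19683 multiplications
Strassen's algorithm: 7^(log2(32)) = 7^5 = 16807 multiplications
Savings: 19683 - 16807 = 2876 multiplications

Standard: 19683 multiplications (27^3). Strassen: 16807 multiplications (7^5, after padding to 32x32). Strassen reduces 8 recursive multiplications to 7 at each level.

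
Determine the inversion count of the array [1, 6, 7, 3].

Finding inversions in [1, 6, 7, 3]:

(1, 3): arr[1]=6 > arr[3]=3
(2, 3): arr[2]=7 > arr[3]=3

Total inversions: 2

The array has 2 inversion(s): (1,3), (2,3). Each pair (i,j) satisfies i < j and arr[i] > arr[j].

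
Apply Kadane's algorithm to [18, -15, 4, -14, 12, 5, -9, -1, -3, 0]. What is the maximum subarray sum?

Using Kadane's algorithm on [18, -15, 4, -14, 12, 5, -9, -1, -3, 0]:

Scanning through the array:
Position 1 (value -15): max_ending_here = 3, max_so_far = 18
Position 2 (value 4): max_ending_here = 7, max_so_far = 18
Position 3 (value -14): max_ending_here = -7, max_so_far = 18
Position 4 (value 12): max_ending_here = 12, max_so_far = 18
Position 5 (value 5): max_ending_here = 17, max_so_far = 18
Position 6 (value -9): max_ending_here = 8, max_so_far = 18
Position 7 (value -1): max_ending_here = 7, max_so_far = 18
Position 8 (value -3): max_ending_here = 4, max_so_far = 18
Position 9 (value 0): max_ending_here = 4, max_so_far = 18

Maximum subarray: [18]
Maximum sum: 18

The maximum subarray is [18] with sum 18. This subarray runs from index 0 to index 0.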